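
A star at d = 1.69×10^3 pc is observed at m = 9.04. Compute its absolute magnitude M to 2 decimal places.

M = m − 5 log₁₀(d/10 pc) = 9.04 − 5 log₁₀(1.69×10^3/10)
  = 9.04 − 5 × 2.228 = 9.04 − 11.14 = -2.10.

-2.10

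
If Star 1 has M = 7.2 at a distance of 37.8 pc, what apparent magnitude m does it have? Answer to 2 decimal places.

10.09

m = M + 5 log₁₀(d/10 pc) = 7.2 + 5 log₁₀(37.8/10)
  = 7.2 + 5 × 0.577 = 7.2 + 2.89 = 10.09.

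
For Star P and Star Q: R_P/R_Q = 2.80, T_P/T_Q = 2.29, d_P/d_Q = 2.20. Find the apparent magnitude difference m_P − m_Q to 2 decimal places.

L_P/L_Q = (2.80)²(2.29)⁴ = 215.6.
F_P/F_Q = (L_P/L_Q)/(d_P/d_Q)² = 215.6/4.840 = 44.55.
m_P − m_Q = −2.5 log₁₀(44.55) = -4.12.

-4.12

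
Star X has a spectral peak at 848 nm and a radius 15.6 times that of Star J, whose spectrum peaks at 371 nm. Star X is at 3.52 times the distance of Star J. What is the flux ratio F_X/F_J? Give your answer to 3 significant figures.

Wien's law: T_X/T_J = λ_J/λ_X = 371/848 = 0.4375.
L_X/L_J = (R_X/R_J)²(T_X/T_J)⁴ = (15.6)²(0.4375)⁴ = 8.916.
F_X/F_J = (L_X/L_J)/(d_X/d_J)² = 8.916/(3.52)² = 0.7196.

0.720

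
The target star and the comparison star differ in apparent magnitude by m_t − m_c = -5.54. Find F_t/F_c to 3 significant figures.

164

F_t/F_c = 10^(−(m_t − m_c)/2.5) = 10^(5.54/2.5) = 10^2.216 = 164.4.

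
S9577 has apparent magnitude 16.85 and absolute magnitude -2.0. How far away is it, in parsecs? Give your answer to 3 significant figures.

5.89×10^4 pc

m − M = 5 log₁₀(d/10 pc)
16.85 − (-2.0) = 18.85 = 5 log₁₀(d/10)
d = 10 × 10^(18.85/5) = 10 × 10^3.770 = 5.888×10^4 pc.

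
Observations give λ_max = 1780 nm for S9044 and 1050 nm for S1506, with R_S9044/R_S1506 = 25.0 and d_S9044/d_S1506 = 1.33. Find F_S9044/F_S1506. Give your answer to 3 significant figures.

42.8

Wien's law: T_S9044/T_S1506 = λ_S1506/λ_S9044 = 1050/1780 = 0.5899.
L_S9044/L_S1506 = (R_S9044/R_S1506)²(T_S9044/T_S1506)⁴ = (25.0)²(0.5899)⁴ = 75.68.
F_S9044/F_S1506 = (L_S9044/L_S1506)/(d_S9044/d_S1506)² = 75.68/(1.33)² = 42.78.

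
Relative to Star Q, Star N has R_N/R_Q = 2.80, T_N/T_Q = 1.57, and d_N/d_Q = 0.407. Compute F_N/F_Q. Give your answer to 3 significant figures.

L_N/L_Q = (R_N/R_Q)²(T_N/T_Q)⁴ = (2.80)² × (1.57)⁴ = 47.63.
F_N/F_Q = (L_N/L_Q)/(d_N/d_Q)² = 47.63 / (0.407)² = 287.6.

288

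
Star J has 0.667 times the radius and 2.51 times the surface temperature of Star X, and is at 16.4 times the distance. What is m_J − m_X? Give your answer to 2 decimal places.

2.96

L_J/L_X = (0.667)²(2.51)⁴ = 17.66.
F_J/F_X = (L_J/L_X)/(d_J/d_X)² = 17.66/269.0 = 0.06565.
m_J − m_X = −2.5 log₁₀(0.06565) = 2.96.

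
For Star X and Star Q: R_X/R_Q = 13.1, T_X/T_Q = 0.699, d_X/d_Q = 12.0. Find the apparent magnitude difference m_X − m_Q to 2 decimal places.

L_X/L_Q = (13.1)²(0.699)⁴ = 40.97.
F_X/F_Q = (L_X/L_Q)/(d_X/d_Q)² = 40.97/144.0 = 0.2845.
m_X − m_Q = −2.5 log₁₀(0.2845) = 1.36.

1.36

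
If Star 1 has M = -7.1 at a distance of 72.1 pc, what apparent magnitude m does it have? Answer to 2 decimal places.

m = M + 5 log₁₀(d/10 pc) = -7.1 + 5 log₁₀(72.1/10)
  = -7.1 + 5 × 0.858 = -7.1 + 4.29 = -2.81.

-2.81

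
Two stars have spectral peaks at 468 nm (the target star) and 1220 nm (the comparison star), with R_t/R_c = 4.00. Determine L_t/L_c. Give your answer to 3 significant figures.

Wien's law gives T ∝ 1/λ_max, so T_t/T_c = λ_c/λ_t = 1220/468 = 2.607.
Then L ∝ R²T⁴ gives L_t/L_c = (4.00)² × (2.607)⁴ = 16.00 × 46.18 = 738.9.

739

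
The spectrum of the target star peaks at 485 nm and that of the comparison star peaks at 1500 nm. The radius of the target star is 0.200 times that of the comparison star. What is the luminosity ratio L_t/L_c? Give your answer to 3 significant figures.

Wien's law gives T ∝ 1/λ_max, so T_t/T_c = λ_c/λ_t = 1500/485 = 3.093.
Then L ∝ R²T⁴ gives L_t/L_c = (0.200)² × (3.093)⁴ = 0.04000 × 91.50 = 3.660.

3.66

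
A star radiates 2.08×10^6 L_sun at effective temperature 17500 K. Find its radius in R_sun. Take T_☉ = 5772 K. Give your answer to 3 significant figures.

R/R_☉ = √(L/L_☉) / (T/T_☉)² = √(2.08×10^6) / (3.032)²
       = 1442 / 9.192 = 156.9.

157 R_sun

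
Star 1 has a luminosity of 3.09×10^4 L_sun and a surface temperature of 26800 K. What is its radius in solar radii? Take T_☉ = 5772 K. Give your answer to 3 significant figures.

R/R_☉ = √(L/L_☉) / (T/T_☉)² = √(3.09×10^4) / (4.643)²
       = 175.8 / 21.56 = 8.154.

8.15 solar radii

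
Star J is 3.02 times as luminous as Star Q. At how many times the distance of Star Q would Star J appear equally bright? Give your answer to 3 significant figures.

1.74

Equal flux requires L_J/d_J² = L_Q/d_Q², so d_J/d_Q = √(L_J/L_Q)
= √(3.02) = 1.738.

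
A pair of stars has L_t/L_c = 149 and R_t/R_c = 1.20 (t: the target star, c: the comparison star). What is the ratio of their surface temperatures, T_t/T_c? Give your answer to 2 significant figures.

L ∝ R²T⁴ gives T ∝ (L/R²)^(1/4), so
T_t/T_c = (149 / 1.20²)^(1/4) = (103.5)^(1/4) = 3.189.

3.2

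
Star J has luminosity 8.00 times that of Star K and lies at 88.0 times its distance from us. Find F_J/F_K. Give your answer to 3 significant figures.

0.00103

F = L/(4πd²), so F_J/F_K = (L_J/L_K) / (d_J/d_K)²
= 8.00 / (88.0)² = 8.00 / 7744 = 0.001033.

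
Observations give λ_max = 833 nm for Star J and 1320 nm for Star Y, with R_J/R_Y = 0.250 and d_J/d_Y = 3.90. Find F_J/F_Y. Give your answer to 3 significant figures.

Wien's law: T_J/T_Y = λ_Y/λ_J = 1320/833 = 1.585.
L_J/L_Y = (R_J/R_Y)²(T_J/T_Y)⁴ = (0.250)²(1.585)⁴ = 0.3941.
F_J/F_Y = (L_J/L_Y)/(d_J/d_Y)² = 0.3941/(3.90)² = 0.02591.

0.0259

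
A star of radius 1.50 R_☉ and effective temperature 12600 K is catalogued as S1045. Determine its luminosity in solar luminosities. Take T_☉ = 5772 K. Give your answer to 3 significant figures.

L/L_☉ = (R/R_☉)² (T/T_☉)⁴ = (1.50)² × (12600/5772)⁴
       = 2.250 × (2.183)⁴ = 2.250 × 22.71 = 51.09.

51.1 solar luminosities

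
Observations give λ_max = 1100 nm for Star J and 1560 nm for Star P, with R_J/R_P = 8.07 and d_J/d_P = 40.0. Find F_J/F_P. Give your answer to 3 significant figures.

Wien's law: T_J/T_P = λ_P/λ_J = 1560/1100 = 1.418.
L_J/L_P = (R_J/R_P)²(T_J/T_P)⁴ = (8.07)²(1.418)⁴ = 263.4.
F_J/F_P = (L_J/L_P)/(d_J/d_P)² = 263.4/(40.0)² = 0.1646.

0.165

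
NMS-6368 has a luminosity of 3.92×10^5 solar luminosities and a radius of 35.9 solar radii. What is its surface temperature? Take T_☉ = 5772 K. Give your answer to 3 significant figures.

2.41×10^4 K

T/T_☉ = (L/L_☉)^(1/4) / (R/R_☉)^(1/2)
T = 5772 × (3.92×10^5)^(1/4) / √(35.9) = 5772 × 25.02 / 5.992 = 2.410×10^4 K.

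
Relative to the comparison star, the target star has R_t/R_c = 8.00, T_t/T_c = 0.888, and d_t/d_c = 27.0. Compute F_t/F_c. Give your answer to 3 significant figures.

L_t/L_c = (R_t/R_c)²(T_t/T_c)⁴ = (8.00)² × (0.888)⁴ = 39.80.
F_t/F_c = (L_t/L_c)/(d_t/d_c)² = 39.80 / (27.0)² = 0.05459.

0.0546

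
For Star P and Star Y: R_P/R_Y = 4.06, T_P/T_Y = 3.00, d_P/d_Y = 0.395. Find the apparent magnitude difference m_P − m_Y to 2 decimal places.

L_P/L_Y = (4.06)²(3.00)⁴ = 1335.
F_P/F_Y = (L_P/L_Y)/(d_P/d_Y)² = 1335/0.1560 = 8557.
m_P − m_Y = −2.5 log₁₀(8557) = -9.83.

-9.83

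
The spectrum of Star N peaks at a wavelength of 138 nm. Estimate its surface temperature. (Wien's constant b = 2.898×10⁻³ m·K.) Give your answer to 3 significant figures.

T = b/λ_max = 2.898×10⁻³ / (138×10⁻⁹) = 2.100×10^4 K.

2.10×10^4 K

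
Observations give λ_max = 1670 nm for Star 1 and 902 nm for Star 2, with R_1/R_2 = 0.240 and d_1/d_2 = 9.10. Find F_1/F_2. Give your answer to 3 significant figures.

Wien's law: T_1/T_2 = λ_2/λ_1 = 902/1670 = 0.5401.
L_1/L_2 = (R_1/R_2)²(T_1/T_2)⁴ = (0.240)²(0.5401)⁴ = 0.004902.
F_1/F_2 = (L_1/L_2)/(d_1/d_2)² = 0.004902/(9.10)² = 5.920×10^-5.

5.92×10^-5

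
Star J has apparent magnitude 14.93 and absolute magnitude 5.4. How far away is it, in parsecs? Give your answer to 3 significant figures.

805 pc

m − M = 5 log₁₀(d/10 pc)
14.93 − (5.4) = 9.53 = 5 log₁₀(d/10)
d = 10 × 10^(9.53/5) = 10 × 10^1.906 = 805.4 pc.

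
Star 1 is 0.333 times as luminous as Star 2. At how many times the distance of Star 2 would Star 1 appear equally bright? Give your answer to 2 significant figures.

0.58

Equal flux requires L_1/d_1² = L_2/d_2², so d_1/d_2 = √(L_1/L_2)
= √(0.333) = 0.5771.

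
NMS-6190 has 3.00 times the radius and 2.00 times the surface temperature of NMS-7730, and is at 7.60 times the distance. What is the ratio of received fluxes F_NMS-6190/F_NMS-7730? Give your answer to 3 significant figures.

2.49

L_NMS-6190/L_NMS-7730 = (R_NMS-6190/R_NMS-7730)²(T_NMS-6190/T_NMS-7730)⁴ = (3.00)² × (2.00)⁴ = 144.0.
F_NMS-6190/F_NMS-7730 = (L_NMS-6190/L_NMS-7730)/(d_NMS-6190/d_NMS-7730)² = 144.0 / (7.60)² = 2.493.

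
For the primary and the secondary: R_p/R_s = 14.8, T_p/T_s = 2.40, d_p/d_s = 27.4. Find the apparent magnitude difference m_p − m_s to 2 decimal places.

-2.46

L_p/L_s = (14.8)²(2.40)⁴ = 7267.
F_p/F_s = (L_p/L_s)/(d_p/d_s)² = 7267/750.8 = 9.680.
m_p − m_s = −2.5 log₁₀(9.680) = -2.46.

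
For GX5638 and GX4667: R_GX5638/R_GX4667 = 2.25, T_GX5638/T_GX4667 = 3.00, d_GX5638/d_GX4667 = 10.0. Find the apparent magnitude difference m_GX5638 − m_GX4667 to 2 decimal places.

L_GX5638/L_GX4667 = (2.25)²(3.00)⁴ = 410.1.
F_GX5638/F_GX4667 = (L_GX5638/L_GX4667)/(d_GX5638/d_GX4667)² = 410.1/100.0 = 4.101.
m_GX5638 − m_GX4667 = −2.5 log₁₀(4.101) = -1.53.

-1.53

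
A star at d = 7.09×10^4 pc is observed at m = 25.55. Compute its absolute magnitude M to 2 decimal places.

6.30

M = m − 5 log₁₀(d/10 pc) = 25.55 − 5 log₁₀(7.09×10^4/10)
  = 25.55 − 5 × 3.851 = 25.55 − 19.25 = 6.30.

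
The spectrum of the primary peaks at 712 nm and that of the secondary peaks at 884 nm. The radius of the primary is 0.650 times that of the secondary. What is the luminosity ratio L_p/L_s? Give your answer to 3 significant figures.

1.00

Wien's law gives T ∝ 1/λ_max, so T_p/T_s = λ_s/λ_p = 884/712 = 1.242.
Then L ∝ R²T⁴ gives L_p/L_s = (0.650)² × (1.242)⁴ = 0.4225 × 2.376 = 1.004.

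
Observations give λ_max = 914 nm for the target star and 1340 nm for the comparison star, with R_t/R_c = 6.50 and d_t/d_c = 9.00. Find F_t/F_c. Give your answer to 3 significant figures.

Wien's law: T_t/T_c = λ_c/λ_t = 1340/914 = 1.466.
L_t/L_c = (R_t/R_c)²(T_t/T_c)⁴ = (6.50)²(1.466)⁴ = 195.2.
F_t/F_c = (L_t/L_c)/(d_t/d_c)² = 195.2/(9.00)² = 2.410.

2.41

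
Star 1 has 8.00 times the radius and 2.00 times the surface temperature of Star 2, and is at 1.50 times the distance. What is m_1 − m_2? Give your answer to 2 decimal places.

-6.65

L_1/L_2 = (8.00)²(2.00)⁴ = 1024.
F_1/F_2 = (L_1/L_2)/(d_1/d_2)² = 1024/2.250 = 455.1.
m_1 − m_2 = −2.5 log₁₀(455.1) = -6.65.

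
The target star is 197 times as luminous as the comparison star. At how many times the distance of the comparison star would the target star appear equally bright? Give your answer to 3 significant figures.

14.0

Equal flux requires L_t/d_t² = L_c/d_c², so d_t/d_c = √(L_t/L_c)
= √(197) = 14.04.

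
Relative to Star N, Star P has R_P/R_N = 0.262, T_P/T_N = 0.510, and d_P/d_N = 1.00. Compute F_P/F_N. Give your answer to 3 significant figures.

0.00464

L_P/L_N = (R_P/R_N)²(T_P/T_N)⁴ = (0.262)² × (0.510)⁴ = 0.004644.
F_P/F_N = (L_P/L_N)/(d_P/d_N)² = 0.004644 / (1.00)² = 0.004644.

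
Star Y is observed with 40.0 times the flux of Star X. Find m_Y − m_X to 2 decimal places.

-4.01

m_Y − m_X = −2.5 log₁₀(F_Y/F_X) = −2.5 log₁₀(40.0) = −2.5 × (1.602) = -4.005.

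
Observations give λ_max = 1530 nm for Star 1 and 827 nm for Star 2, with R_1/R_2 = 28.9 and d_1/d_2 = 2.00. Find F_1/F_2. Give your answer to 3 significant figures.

17.8

Wien's law: T_1/T_2 = λ_2/λ_1 = 827/1530 = 0.5405.
L_1/L_2 = (R_1/R_2)²(T_1/T_2)⁴ = (28.9)²(0.5405)⁴ = 71.29.
F_1/F_2 = (L_1/L_2)/(d_1/d_2)² = 71.29/(2.00)² = 17.82.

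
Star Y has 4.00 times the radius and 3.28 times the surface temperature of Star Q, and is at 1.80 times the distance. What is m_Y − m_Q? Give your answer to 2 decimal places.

-6.89

L_Y/L_Q = (4.00)²(3.28)⁴ = 1852.
F_Y/F_Q = (L_Y/L_Q)/(d_Y/d_Q)² = 1852/3.240 = 571.6.
m_Y − m_Q = −2.5 log₁₀(571.6) = -6.89.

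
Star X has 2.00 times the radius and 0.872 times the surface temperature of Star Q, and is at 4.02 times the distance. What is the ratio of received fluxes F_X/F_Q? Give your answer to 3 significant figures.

L_X/L_Q = (R_X/R_Q)²(T_X/T_Q)⁴ = (2.00)² × (0.872)⁴ = 2.313.
F_X/F_Q = (L_X/L_Q)/(d_X/d_Q)² = 2.313 / (4.02)² = 0.1431.

0.143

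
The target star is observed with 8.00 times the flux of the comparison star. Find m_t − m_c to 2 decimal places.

m_t − m_c = −2.5 log₁₀(F_t/F_c) = −2.5 log₁₀(8.00) = −2.5 × (0.903) = -2.258.

-2.26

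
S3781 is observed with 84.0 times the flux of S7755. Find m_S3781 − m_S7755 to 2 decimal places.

-4.81

m_S3781 − m_S7755 = −2.5 log₁₀(F_S3781/F_S7755) = −2.5 log₁₀(84.0) = −2.5 × (1.924) = -4.811.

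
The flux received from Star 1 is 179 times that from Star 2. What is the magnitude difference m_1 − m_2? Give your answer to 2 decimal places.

-5.63

m_1 − m_2 = −2.5 log₁₀(F_1/F_2) = −2.5 log₁₀(179) = −2.5 × (2.253) = -5.632.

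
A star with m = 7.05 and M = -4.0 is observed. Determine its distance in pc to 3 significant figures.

m − M = 5 log₁₀(d/10 pc)
7.05 − (-4.0) = 11.05 = 5 log₁₀(d/10)
d = 10 × 10^(11.05/5) = 10 × 10^2.210 = 1622 pc.

1.62×10^3 pc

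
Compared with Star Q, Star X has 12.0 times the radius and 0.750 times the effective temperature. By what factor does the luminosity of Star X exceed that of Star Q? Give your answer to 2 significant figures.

From the Stefan–Boltzmann law, L ∝ R²T⁴, so
L_X/L_Q = (R_X/R_Q)² (T_X/T_Q)⁴ = (12.0)² × (0.750)⁴ = 144.0 × 0.3164 = 45.56.

46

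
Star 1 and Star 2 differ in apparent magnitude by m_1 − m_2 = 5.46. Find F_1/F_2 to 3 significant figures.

F_1/F_2 = 10^(−(m_1 − m_2)/2.5) = 10^(-5.46/2.5) = 10^-2.184 = 0.006546.

0.00655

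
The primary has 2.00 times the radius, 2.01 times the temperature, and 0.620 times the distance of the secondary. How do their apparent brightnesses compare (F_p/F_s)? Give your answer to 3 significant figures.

L_p/L_s = (R_p/R_s)²(T_p/T_s)⁴ = (2.00)² × (2.01)⁴ = 65.29.
F_p/F_s = (L_p/L_s)/(d_p/d_s)² = 65.29 / (0.620)² = 169.8.

170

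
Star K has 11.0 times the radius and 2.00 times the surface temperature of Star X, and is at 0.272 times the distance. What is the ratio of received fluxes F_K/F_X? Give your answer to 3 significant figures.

L_K/L_X = (R_K/R_X)²(T_K/T_X)⁴ = (11.0)² × (2.00)⁴ = 1936.
F_K/F_X = (L_K/L_X)/(d_K/d_X)² = 1936 / (0.272)² = 2.617×10^4.

2.62×10^4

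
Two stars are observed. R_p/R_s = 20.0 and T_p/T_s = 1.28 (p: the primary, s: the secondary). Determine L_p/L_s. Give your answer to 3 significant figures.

From the Stefan–Boltzmann law, L ∝ R²T⁴, so
L_p/L_s = (R_p/R_s)² (T_p/T_s)⁴ = (20.0)² × (1.28)⁴ = 400.0 × 2.684 = 1074.

1.07×10^3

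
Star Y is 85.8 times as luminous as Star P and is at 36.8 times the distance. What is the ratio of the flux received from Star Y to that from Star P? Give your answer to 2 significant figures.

F = L/(4πd²), so F_Y/F_P = (L_Y/L_P) / (d_Y/d_P)²
= 85.8 / (36.8)² = 85.8 / 1354 = 0.06336.

0.063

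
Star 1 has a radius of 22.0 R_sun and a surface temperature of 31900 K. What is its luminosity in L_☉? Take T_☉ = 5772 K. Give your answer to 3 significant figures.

4.52×10^5 L_☉

L/L_☉ = (R/R_☉)² (T/T_☉)⁴ = (22.0)² × (31900/5772)⁴
       = 484.0 × (5.527)⁴ = 484.0 × 932.9 = 4.515×10^5.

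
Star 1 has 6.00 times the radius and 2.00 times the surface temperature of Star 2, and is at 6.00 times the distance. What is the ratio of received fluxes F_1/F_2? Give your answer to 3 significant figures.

L_1/L_2 = (R_1/R_2)²(T_1/T_2)⁴ = (6.00)² × (2.00)⁴ = 576.0.
F_1/F_2 = (L_1/L_2)/(d_1/d_2)² = 576.0 / (6.00)² = 16.00.

16.0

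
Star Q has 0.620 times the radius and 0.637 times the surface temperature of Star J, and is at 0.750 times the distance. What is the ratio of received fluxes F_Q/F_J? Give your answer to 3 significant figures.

L_Q/L_J = (R_Q/R_J)²(T_Q/T_J)⁴ = (0.620)² × (0.637)⁴ = 0.06329.
F_Q/F_J = (L_Q/L_J)/(d_Q/d_J)² = 0.06329 / (0.750)² = 0.1125.

0.113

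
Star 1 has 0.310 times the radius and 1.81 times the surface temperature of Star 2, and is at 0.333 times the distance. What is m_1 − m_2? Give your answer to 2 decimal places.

L_1/L_2 = (0.310)²(1.81)⁴ = 1.031.
F_1/F_2 = (L_1/L_2)/(d_1/d_2)² = 1.031/0.1109 = 9.301.
m_1 − m_2 = −2.5 log₁₀(9.301) = -2.42.

-2.42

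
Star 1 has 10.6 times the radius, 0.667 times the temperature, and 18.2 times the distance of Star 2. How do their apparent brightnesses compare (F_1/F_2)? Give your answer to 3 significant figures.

0.0671

L_1/L_2 = (R_1/R_2)²(T_1/T_2)⁴ = (10.6)² × (0.667)⁴ = 22.24.
F_1/F_2 = (L_1/L_2)/(d_1/d_2)² = 22.24 / (18.2)² = 0.06714.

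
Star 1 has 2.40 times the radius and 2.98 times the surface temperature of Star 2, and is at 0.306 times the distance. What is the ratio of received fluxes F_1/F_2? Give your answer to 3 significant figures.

4.85×10^3

L_1/L_2 = (R_1/R_2)²(T_1/T_2)⁴ = (2.40)² × (2.98)⁴ = 454.2.
F_1/F_2 = (L_1/L_2)/(d_1/d_2)² = 454.2 / (0.306)² = 4851.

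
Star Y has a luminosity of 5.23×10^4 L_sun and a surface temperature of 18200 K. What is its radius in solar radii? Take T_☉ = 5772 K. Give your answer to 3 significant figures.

23.0 solar radii

R/R_☉ = √(L/L_☉) / (T/T_☉)² = √(5.23×10^4) / (3.153)²
       = 228.7 / 9.942 = 23.00.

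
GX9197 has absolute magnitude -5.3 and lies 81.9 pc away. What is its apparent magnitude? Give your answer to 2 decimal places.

-0.73

m = M + 5 log₁₀(d/10 pc) = -5.3 + 5 log₁₀(81.9/10)
  = -5.3 + 5 × 0.913 = -5.3 + 4.57 = -0.73.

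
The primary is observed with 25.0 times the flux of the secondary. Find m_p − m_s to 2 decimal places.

m_p − m_s = −2.5 log₁₀(F_p/F_s) = −2.5 log₁₀(25.0) = −2.5 × (1.398) = -3.495.

-3.49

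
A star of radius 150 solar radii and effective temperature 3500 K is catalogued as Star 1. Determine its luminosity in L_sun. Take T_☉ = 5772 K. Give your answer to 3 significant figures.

3.04×10^3 L_sun

L/L_☉ = (R/R_☉)² (T/T_☉)⁴ = (150)² × (3500/5772)⁴
       = 2.250×10^4 × (0.6064)⁴ = 2.250×10^4 × 0.1352 = 3042.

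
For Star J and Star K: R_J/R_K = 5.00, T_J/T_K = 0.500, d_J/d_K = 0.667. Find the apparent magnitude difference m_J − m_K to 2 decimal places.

-1.36

L_J/L_K = (5.00)²(0.500)⁴ = 1.562.
F_J/F_K = (L_J/L_K)/(d_J/d_K)² = 1.562/0.4449 = 3.512.
m_J − m_K = −2.5 log₁₀(3.512) = -1.36.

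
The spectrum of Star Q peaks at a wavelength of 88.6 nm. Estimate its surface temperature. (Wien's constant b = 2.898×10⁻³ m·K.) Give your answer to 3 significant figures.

T = b/λ_max = 2.898×10⁻³ / (88.6×10⁻⁹) = 3.271×10^4 K.

3.27×10^4 K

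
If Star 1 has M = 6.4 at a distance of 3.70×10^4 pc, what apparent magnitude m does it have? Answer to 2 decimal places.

24.24

m = M + 5 log₁₀(d/10 pc) = 6.4 + 5 log₁₀(3.70×10^4/10)
  = 6.4 + 5 × 3.568 = 6.4 + 17.84 = 24.24.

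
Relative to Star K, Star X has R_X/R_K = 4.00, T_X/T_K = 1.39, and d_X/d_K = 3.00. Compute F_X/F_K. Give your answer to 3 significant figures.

L_X/L_K = (R_X/R_K)²(T_X/T_K)⁴ = (4.00)² × (1.39)⁴ = 59.73.
F_X/F_K = (L_X/L_K)/(d_X/d_K)² = 59.73 / (3.00)² = 6.636.

6.64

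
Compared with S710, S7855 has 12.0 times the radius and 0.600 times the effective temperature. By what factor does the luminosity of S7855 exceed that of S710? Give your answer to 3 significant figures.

18.7

From the Stefan–Boltzmann law, L ∝ R²T⁴, so
L_S7855/L_S710 = (R_S7855/R_S710)² (T_S7855/T_S710)⁴ = (12.0)² × (0.600)⁴ = 144.0 × 0.1296 = 18.66.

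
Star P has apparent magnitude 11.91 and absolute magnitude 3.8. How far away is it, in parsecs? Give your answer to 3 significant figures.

m − M = 5 log₁₀(d/10 pc)
11.91 − (3.8) = 8.11 = 5 log₁₀(d/10)
d = 10 × 10^(8.11/5) = 10 × 10^1.622 = 418.8 pc.

419 pc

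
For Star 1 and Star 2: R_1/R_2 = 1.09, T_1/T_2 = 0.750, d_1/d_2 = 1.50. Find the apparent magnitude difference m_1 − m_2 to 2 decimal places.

L_1/L_2 = (1.09)²(0.750)⁴ = 0.3759.
F_1/F_2 = (L_1/L_2)/(d_1/d_2)² = 0.3759/2.250 = 0.1671.
m_1 − m_2 = −2.5 log₁₀(0.1671) = 1.94.

1.94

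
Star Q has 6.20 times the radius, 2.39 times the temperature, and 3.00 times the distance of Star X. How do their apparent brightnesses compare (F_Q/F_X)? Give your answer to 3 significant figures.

139

L_Q/L_X = (R_Q/R_X)²(T_Q/T_X)⁴ = (6.20)² × (2.39)⁴ = 1254.
F_Q/F_X = (L_Q/L_X)/(d_Q/d_X)² = 1254 / (3.00)² = 139.4.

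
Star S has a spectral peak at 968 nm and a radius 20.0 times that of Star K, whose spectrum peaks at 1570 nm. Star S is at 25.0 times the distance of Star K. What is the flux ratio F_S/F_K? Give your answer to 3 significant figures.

4.43

Wien's law: T_S/T_K = λ_K/λ_S = 1570/968 = 1.622.
L_S/L_K = (R_S/R_K)²(T_S/T_K)⁴ = (20.0)²(1.622)⁴ = 2768.
F_S/F_K = (L_S/L_K)/(d_S/d_K)² = 2768/(25.0)² = 4.429.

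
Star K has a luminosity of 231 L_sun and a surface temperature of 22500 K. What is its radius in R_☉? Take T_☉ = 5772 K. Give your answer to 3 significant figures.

R/R_☉ = √(L/L_☉) / (T/T_☉)² = √(231) / (3.898)²
       = 15.20 / 15.20 = 1.000.

1.00 R_☉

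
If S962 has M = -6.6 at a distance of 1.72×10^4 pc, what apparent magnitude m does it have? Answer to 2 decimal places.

9.58

m = M + 5 log₁₀(d/10 pc) = -6.6 + 5 log₁₀(1.72×10^4/10)
  = -6.6 + 5 × 3.236 = -6.6 + 16.18 = 9.58.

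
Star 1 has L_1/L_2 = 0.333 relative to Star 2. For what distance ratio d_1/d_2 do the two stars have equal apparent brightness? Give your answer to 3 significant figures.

Equal flux requires L_1/d_1² = L_2/d_2², so d_1/d_2 = √(L_1/L_2)
= √(0.333) = 0.5771.

0.577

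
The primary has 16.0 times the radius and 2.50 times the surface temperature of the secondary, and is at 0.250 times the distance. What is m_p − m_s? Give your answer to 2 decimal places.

L_p/L_s = (16.0)²(2.50)⁴ = 1.000×10^4.
F_p/F_s = (L_p/L_s)/(d_p/d_s)² = 1.000×10^4/0.06250 = 1.600×10^5.
m_p − m_s = −2.5 log₁₀(1.600×10^5) = -13.01.

-13.01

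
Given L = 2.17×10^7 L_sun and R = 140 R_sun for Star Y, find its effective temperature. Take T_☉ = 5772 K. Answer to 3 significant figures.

3.33×10^4 K

T/T_☉ = (L/L_☉)^(1/4) / (R/R_☉)^(1/2)
T = 5772 × (2.17×10^7)^(1/4) / √(140) = 5772 × 68.25 / 11.83 = 3.329×10^4 K.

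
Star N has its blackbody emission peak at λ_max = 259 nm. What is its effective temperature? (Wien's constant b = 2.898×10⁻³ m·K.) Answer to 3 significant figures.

1.12×10^4 K

T = b/λ_max = 2.898×10⁻³ / (259×10⁻⁹) = 1.119×10^4 K.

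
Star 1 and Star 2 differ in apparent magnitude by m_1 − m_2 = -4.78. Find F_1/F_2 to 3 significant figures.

F_1/F_2 = 10^(−(m_1 − m_2)/2.5) = 10^(4.78/2.5) = 10^1.912 = 81.66.

81.7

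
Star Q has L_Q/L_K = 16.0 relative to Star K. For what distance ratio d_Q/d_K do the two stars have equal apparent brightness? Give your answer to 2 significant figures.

4.0

Equal flux requires L_Q/d_Q² = L_K/d_K², so d_Q/d_K = √(L_Q/L_K)
= √(16.0) = 4.000.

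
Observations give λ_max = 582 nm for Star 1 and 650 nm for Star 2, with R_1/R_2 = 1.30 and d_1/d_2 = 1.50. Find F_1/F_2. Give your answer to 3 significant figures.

Wien's law: T_1/T_2 = λ_2/λ_1 = 650/582 = 1.117.
L_1/L_2 = (R_1/R_2)²(T_1/T_2)⁴ = (1.30)²(1.117)⁴ = 2.629.
F_1/F_2 = (L_1/L_2)/(d_1/d_2)² = 2.629/(1.50)² = 1.169.

1.17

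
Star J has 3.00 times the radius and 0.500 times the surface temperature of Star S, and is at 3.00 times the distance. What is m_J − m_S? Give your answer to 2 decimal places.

L_J/L_S = (3.00)²(0.500)⁴ = 0.5625.
F_J/F_S = (L_J/L_S)/(d_J/d_S)² = 0.5625/9.000 = 0.06250.
m_J − m_S = −2.5 log₁₀(0.06250) = 3.01.

3.01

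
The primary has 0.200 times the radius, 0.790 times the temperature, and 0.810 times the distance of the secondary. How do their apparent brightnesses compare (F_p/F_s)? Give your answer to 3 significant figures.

0.0237

L_p/L_s = (R_p/R_s)²(T_p/T_s)⁴ = (0.200)² × (0.790)⁴ = 0.01558.
F_p/F_s = (L_p/L_s)/(d_p/d_s)² = 0.01558 / (0.810)² = 0.02375.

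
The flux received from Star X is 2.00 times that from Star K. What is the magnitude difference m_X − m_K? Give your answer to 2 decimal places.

-0.75

m_X − m_K = −2.5 log₁₀(F_X/F_K) = −2.5 log₁₀(2.00) = −2.5 × (0.301) = -0.753.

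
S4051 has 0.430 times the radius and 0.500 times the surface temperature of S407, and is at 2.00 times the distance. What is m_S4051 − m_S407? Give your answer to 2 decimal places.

6.35

L_S4051/L_S407 = (0.430)²(0.500)⁴ = 0.01156.
F_S4051/F_S407 = (L_S4051/L_S407)/(d_S4051/d_S407)² = 0.01156/4.000 = 0.002889.
m_S4051 − m_S407 = −2.5 log₁₀(0.002889) = 6.35.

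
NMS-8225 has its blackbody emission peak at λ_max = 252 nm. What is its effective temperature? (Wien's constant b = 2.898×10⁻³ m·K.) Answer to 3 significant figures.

T = b/λ_max = 2.898×10⁻³ / (252×10⁻⁹) = 1.150×10^4 K.

1.15×10^4 K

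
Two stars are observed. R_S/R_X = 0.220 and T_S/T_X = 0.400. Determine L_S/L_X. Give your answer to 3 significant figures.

0.00124

From the Stefan–Boltzmann law, L ∝ R²T⁴, so
L_S/L_X = (R_S/R_X)² (T_S/T_X)⁴ = (0.220)² × (0.400)⁴ = 0.04840 × 0.02560 = 0.001239.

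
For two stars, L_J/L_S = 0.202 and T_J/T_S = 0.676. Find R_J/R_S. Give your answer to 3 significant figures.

L ∝ R²T⁴ gives R ∝ √L / T², so
R_J/R_S = √(0.202) / (0.676)² = 0.4494 / 0.4570 = 0.9835.

0.984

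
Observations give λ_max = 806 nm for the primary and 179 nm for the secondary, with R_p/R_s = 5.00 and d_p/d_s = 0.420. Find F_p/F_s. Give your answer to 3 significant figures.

0.345

Wien's law: T_p/T_s = λ_s/λ_p = 179/806 = 0.2221.
L_p/L_s = (R_p/R_s)²(T_p/T_s)⁴ = (5.00)²(0.2221)⁴ = 0.06082.
F_p/F_s = (L_p/L_s)/(d_p/d_s)² = 0.06082/(0.420)² = 0.3448.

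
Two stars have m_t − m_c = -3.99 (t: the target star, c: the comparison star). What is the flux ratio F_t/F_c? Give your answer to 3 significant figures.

39.4

F_t/F_c = 10^(−(m_t − m_c)/2.5) = 10^(3.99/2.5) = 10^1.596 = 39.45.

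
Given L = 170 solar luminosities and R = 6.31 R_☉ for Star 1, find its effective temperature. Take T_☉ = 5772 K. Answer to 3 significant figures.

T/T_☉ = (L/L_☉)^(1/4) / (R/R_☉)^(1/2)
T = 5772 × (170)^(1/4) / √(6.31) = 5772 × 3.611 / 2.512 = 8297 K.

8.30×10^3 K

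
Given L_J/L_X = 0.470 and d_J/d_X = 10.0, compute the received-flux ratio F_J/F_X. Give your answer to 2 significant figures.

F = L/(4πd²), so F_J/F_X = (L_J/L_X) / (d_J/d_X)²
= 0.470 / (10.0)² = 0.470 / 100.0 = 0.004700.

0.0047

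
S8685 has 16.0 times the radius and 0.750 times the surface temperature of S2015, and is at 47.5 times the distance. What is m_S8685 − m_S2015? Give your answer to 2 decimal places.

L_S8685/L_S2015 = (16.0)²(0.750)⁴ = 81.00.
F_S8685/F_S2015 = (L_S8685/L_S2015)/(d_S8685/d_S2015)² = 81.00/2256 = 0.03590.
m_S8685 − m_S2015 = −2.5 log₁₀(0.03590) = 3.61.

3.61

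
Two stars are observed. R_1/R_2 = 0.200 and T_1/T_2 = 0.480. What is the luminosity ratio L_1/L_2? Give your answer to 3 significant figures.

0.00212

From the Stefan–Boltzmann law, L ∝ R²T⁴, so
L_1/L_2 = (R_1/R_2)² (T_1/T_2)⁴ = (0.200)² × (0.480)⁴ = 0.04000 × 0.05308 = 0.002123.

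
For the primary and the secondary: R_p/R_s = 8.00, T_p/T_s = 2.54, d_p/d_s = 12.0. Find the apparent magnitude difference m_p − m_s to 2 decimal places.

L_p/L_s = (8.00)²(2.54)⁴ = 2664.
F_p/F_s = (L_p/L_s)/(d_p/d_s)² = 2664/144.0 = 18.50.
m_p − m_s = −2.5 log₁₀(18.50) = -3.17.

-3.17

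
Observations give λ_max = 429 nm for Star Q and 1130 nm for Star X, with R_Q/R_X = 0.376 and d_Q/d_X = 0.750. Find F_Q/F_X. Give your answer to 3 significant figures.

12.1

Wien's law: T_Q/T_X = λ_X/λ_Q = 1130/429 = 2.634.
L_Q/L_X = (R_Q/R_X)²(T_Q/T_X)⁴ = (0.376)²(2.634)⁴ = 6.806.
F_Q/F_X = (L_Q/L_X)/(d_Q/d_X)² = 6.806/(0.750)² = 12.10.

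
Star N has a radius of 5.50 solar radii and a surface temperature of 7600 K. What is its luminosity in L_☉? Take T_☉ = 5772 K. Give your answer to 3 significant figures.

L/L_☉ = (R/R_☉)² (T/T_☉)⁴ = (5.50)² × (7600/5772)⁴
       = 30.25 × (1.317)⁴ = 30.25 × 3.006 = 90.92.

90.9 L_☉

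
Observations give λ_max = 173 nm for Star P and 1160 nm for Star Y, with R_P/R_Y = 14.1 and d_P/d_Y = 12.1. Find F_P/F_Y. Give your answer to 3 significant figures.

Wien's law: T_P/T_Y = λ_Y/λ_P = 1160/173 = 6.705.
L_P/L_Y = (R_P/R_Y)²(T_P/T_Y)⁴ = (14.1)²(6.705)⁴ = 4.019×10^5.
F_P/F_Y = (L_P/L_Y)/(d_P/d_Y)² = 4.019×10^5/(12.1)² = 2745.

2.74×10^3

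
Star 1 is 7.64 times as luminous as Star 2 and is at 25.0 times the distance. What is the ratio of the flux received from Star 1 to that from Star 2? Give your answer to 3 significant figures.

0.0122

F = L/(4πd²), so F_1/F_2 = (L_1/L_2) / (d_1/d_2)²
= 7.64 / (25.0)² = 7.64 / 625.0 = 0.01222.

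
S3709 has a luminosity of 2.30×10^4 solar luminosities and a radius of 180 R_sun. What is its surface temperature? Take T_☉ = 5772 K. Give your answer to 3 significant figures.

5.30×10^3 K

T/T_☉ = (L/L_☉)^(1/4) / (R/R_☉)^(1/2)
T = 5772 × (2.30×10^4)^(1/4) / √(180) = 5772 × 12.31 / 13.42 = 5298 K.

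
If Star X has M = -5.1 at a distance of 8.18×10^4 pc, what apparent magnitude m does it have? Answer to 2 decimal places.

14.46

m = M + 5 log₁₀(d/10 pc) = -5.1 + 5 log₁₀(8.18×10^4/10)
  = -5.1 + 5 × 3.913 = -5.1 + 19.56 = 14.46.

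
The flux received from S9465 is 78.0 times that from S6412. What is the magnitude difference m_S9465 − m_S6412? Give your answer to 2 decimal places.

-4.73

m_S9465 − m_S6412 = −2.5 log₁₀(F_S9465/F_S6412) = −2.5 log₁₀(78.0) = −2.5 × (1.892) = -4.730.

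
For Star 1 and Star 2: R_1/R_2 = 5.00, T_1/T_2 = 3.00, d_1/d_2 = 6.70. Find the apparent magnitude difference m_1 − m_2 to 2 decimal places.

L_1/L_2 = (5.00)²(3.00)⁴ = 2025.
F_1/F_2 = (L_1/L_2)/(d_1/d_2)² = 2025/44.89 = 45.11.
m_1 − m_2 = −2.5 log₁₀(45.11) = -4.14.

-4.14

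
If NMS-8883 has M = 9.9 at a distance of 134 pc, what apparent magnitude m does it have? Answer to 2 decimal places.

m = M + 5 log₁₀(d/10 pc) = 9.9 + 5 log₁₀(134/10)
  = 9.9 + 5 × 1.127 = 9.9 + 5.64 = 15.54.

15.54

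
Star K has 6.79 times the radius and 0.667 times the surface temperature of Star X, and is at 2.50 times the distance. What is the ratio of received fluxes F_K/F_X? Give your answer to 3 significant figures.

1.46

L_K/L_X = (R_K/R_X)²(T_K/T_X)⁴ = (6.79)² × (0.667)⁴ = 9.125.
F_K/F_X = (L_K/L_X)/(d_K/d_X)² = 9.125 / (2.50)² = 1.460.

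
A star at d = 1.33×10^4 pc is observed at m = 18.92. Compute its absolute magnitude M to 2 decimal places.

3.30

M = m − 5 log₁₀(d/10 pc) = 18.92 − 5 log₁₀(1.33×10^4/10)
  = 18.92 − 5 × 3.124 = 18.92 − 15.62 = 3.30.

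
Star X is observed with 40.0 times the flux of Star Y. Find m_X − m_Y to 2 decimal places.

-4.01

m_X − m_Y = −2.5 log₁₀(F_X/F_Y) = −2.5 log₁₀(40.0) = −2.5 × (1.602) = -4.005.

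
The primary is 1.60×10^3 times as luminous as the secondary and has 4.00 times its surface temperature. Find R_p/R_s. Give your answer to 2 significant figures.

2.5

L ∝ R²T⁴ gives R ∝ √L / T², so
R_p/R_s = √(1.60×10^3) / (4.00)² = 40.00 / 16.00 = 2.500.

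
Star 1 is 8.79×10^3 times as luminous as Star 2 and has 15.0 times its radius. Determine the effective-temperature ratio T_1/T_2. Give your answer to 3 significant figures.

L ∝ R²T⁴ gives T ∝ (L/R²)^(1/4), so
T_1/T_2 = (8.79×10^3 / 15.0²)^(1/4) = (39.07)^(1/4) = 2.500.

2.50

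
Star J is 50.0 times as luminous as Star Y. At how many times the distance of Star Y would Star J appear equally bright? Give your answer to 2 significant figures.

7.1

Equal flux requires L_J/d_J² = L_Y/d_Y², so d_J/d_Y = √(L_J/L_Y)
= √(50.0) = 7.071.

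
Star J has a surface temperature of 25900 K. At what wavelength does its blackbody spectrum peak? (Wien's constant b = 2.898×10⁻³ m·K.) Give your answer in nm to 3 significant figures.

λ_max = b/T = 2.898×10⁻³ / 25900 = 1.12×10^-7 m = 111.9 nm.

112 nm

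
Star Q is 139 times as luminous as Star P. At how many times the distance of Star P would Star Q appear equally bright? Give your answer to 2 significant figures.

12

Equal flux requires L_Q/d_Q² = L_P/d_P², so d_Q/d_P = √(L_Q/L_P)
= √(139) = 11.79.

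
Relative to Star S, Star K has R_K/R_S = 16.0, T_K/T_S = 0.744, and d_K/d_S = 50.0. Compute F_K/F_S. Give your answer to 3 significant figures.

0.0314

L_K/L_S = (R_K/R_S)²(T_K/T_S)⁴ = (16.0)² × (0.744)⁴ = 78.44.
F_K/F_S = (L_K/L_S)/(d_K/d_S)² = 78.44 / (50.0)² = 0.03138.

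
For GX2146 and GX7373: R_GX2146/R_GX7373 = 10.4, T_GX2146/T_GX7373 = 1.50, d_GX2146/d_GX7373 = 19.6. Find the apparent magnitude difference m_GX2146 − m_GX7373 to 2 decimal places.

-0.38

L_GX2146/L_GX7373 = (10.4)²(1.50)⁴ = 547.6.
F_GX2146/F_GX7373 = (L_GX2146/L_GX7373)/(d_GX2146/d_GX7373)² = 547.6/384.2 = 1.425.
m_GX2146 − m_GX7373 = −2.5 log₁₀(1.425) = -0.38.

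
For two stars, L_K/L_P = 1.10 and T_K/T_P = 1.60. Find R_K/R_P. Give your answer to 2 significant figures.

L ∝ R²T⁴ gives R ∝ √L / T², so
R_K/R_P = √(1.10) / (1.60)² = 1.049 / 2.560 = 0.4097.

0.41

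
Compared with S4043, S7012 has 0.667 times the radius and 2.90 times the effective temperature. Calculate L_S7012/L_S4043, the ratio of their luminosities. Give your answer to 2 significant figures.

31

From the Stefan–Boltzmann law, L ∝ R²T⁴, so
L_S7012/L_S4043 = (R_S7012/R_S4043)² (T_S7012/T_S4043)⁴ = (0.667)² × (2.90)⁴ = 0.4449 × 70.73 = 31.47.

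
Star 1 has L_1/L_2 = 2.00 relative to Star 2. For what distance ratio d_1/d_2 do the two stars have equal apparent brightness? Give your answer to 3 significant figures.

1.41

Equal flux requires L_1/d_1² = L_2/d_2², so d_1/d_2 = √(L_1/L_2)
= √(2.00) = 1.414.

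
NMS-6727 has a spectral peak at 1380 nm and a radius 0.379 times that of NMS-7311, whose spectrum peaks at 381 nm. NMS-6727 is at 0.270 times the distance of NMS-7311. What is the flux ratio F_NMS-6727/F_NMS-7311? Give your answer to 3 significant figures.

0.0114

Wien's law: T_NMS-6727/T_NMS-7311 = λ_NMS-7311/λ_NMS-6727 = 381/1380 = 0.2761.
L_NMS-6727/L_NMS-7311 = (R_NMS-6727/R_NMS-7311)²(T_NMS-6727/T_NMS-7311)⁴ = (0.379)²(0.2761)⁴ = 8.346×10^-4.
F_NMS-6727/F_NMS-7311 = (L_NMS-6727/L_NMS-7311)/(d_NMS-6727/d_NMS-7311)² = 8.346×10^-4/(0.270)² = 0.01145.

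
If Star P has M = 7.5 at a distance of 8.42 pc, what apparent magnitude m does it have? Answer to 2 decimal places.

7.13

m = M + 5 log₁₀(d/10 pc) = 7.5 + 5 log₁₀(8.42/10)
  = 7.5 + 5 × -0.075 = 7.5 + -0.37 = 7.13.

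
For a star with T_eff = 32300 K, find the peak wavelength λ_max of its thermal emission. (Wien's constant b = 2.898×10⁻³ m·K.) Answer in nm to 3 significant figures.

λ_max = b/T = 2.898×10⁻³ / 32300 = 8.97×10^-8 m = 89.72 nm.

89.7 nm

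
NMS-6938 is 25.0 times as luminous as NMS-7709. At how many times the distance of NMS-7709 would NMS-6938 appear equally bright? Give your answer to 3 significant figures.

Equal flux requires L_NMS-6938/d_NMS-6938² = L_NMS-7709/d_NMS-7709², so d_NMS-6938/d_NMS-7709 = √(L_NMS-6938/L_NMS-7709)
= √(25.0) = 5.000.

5.00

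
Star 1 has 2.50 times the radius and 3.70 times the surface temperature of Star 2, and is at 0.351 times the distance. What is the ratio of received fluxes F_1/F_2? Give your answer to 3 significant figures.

L_1/L_2 = (R_1/R_2)²(T_1/T_2)⁴ = (2.50)² × (3.70)⁴ = 1171.
F_1/F_2 = (L_1/L_2)/(d_1/d_2)² = 1171 / (0.351)² = 9508.

9.51×10^3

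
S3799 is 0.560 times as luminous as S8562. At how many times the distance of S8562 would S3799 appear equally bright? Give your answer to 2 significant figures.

0.75

Equal flux requires L_S3799/d_S3799² = L_S8562/d_S8562², so d_S3799/d_S8562 = √(L_S3799/L_S8562)
= √(0.560) = 0.7483.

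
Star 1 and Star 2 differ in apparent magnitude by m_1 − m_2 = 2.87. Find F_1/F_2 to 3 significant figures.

F_1/F_2 = 10^(−(m_1 − m_2)/2.5) = 10^(-2.87/2.5) = 10^-1.148 = 0.07112.

0.0711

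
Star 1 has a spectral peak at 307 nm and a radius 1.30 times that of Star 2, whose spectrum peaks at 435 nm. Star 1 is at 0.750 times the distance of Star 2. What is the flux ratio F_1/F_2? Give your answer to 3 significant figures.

12.1

Wien's law: T_1/T_2 = λ_2/λ_1 = 435/307 = 1.417.
L_1/L_2 = (R_1/R_2)²(T_1/T_2)⁴ = (1.30)²(1.417)⁴ = 6.812.
F_1/F_2 = (L_1/L_2)/(d_1/d_2)² = 6.812/(0.750)² = 12.11.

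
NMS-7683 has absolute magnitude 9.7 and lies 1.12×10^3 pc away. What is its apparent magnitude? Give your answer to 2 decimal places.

19.95

m = M + 5 log₁₀(d/10 pc) = 9.7 + 5 log₁₀(1.12×10^3/10)
  = 9.7 + 5 × 2.049 = 9.7 + 10.25 = 19.95.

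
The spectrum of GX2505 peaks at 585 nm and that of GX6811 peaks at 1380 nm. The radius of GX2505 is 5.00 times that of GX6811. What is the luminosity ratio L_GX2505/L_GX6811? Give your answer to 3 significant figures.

Wien's law gives T ∝ 1/λ_max, so T_GX2505/T_GX6811 = λ_GX6811/λ_GX2505 = 1380/585 = 2.359.
Then L ∝ R²T⁴ gives L_GX2505/L_GX6811 = (5.00)² × (2.359)⁴ = 25.00 × 30.97 = 774.2.

774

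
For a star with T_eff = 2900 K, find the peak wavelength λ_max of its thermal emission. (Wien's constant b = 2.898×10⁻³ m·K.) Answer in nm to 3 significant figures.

999 nm

λ_max = b/T = 2.898×10⁻³ / 2900 = 9.99×10^-7 m = 999.3 nm.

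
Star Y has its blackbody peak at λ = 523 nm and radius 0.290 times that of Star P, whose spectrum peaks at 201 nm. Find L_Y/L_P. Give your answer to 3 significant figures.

0.00183

Wien's law gives T ∝ 1/λ_max, so T_Y/T_P = λ_P/λ_Y = 201/523 = 0.3843.
Then L ∝ R²T⁴ gives L_Y/L_P = (0.290)² × (0.3843)⁴ = 0.08410 × 0.02182 = 0.001835.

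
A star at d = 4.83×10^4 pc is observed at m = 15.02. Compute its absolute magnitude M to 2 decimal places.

M = m − 5 log₁₀(d/10 pc) = 15.02 − 5 log₁₀(4.83×10^4/10)
  = 15.02 − 5 × 3.684 = 15.02 − 18.42 = -3.40.

-3.40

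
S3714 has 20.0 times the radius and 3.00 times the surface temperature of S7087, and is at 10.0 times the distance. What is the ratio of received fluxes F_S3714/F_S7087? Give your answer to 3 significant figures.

324

L_S3714/L_S7087 = (R_S3714/R_S7087)²(T_S3714/T_S7087)⁴ = (20.0)² × (3.00)⁴ = 3.240×10^4.
F_S3714/F_S7087 = (L_S3714/L_S7087)/(d_S3714/d_S7087)² = 3.240×10^4 / (10.0)² = 324.0.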